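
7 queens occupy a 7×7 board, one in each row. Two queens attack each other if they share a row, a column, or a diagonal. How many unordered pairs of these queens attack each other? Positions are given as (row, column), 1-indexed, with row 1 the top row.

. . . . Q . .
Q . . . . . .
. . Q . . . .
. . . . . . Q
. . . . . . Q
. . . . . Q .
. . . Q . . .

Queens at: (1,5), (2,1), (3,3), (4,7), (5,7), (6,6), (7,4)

Same column: (4,7)–(5,7) (column 7).
Same diagonal: (1,5)–(3,3) (|1−3| = |5−3| = 2); (3,3)–(6,6) (|3−6| = |3−6| = 3); (4,7)–(7,4) (|4−7| = |7−4| = 3); (5,7)–(6,6) (|5−6| = |7−6| = 1).
Total attacking pairs: 5.

5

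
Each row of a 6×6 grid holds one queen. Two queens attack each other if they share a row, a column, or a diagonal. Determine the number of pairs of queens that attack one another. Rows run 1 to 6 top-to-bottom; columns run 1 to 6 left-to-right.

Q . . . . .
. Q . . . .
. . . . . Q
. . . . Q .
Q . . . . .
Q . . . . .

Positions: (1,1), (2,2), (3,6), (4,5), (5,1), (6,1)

5

Same column: (1,1)–(5,1) (column 1); (1,1)–(6,1) (column 1); (5,1)–(6,1) (column 1).
Same diagonal: (1,1)–(2,2) (|1−2| = |1−2| = 1); (3,6)–(4,5) (|3−4| = |6−5| = 1).
Total attacking pairs: 5.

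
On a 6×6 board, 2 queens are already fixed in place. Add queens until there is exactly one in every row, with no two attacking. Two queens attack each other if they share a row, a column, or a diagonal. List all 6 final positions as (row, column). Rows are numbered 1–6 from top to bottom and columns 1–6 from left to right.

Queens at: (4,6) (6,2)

Row 1: attacked by (4,6)→{3,6}; (6,2)→{2}. Safe: 1, 4, 5. Place at column 5.
Row 2: attacked by (1,5)→{4,5,6}; (4,6)→{4,6}; (6,2)→{2,6}. Safe: 1, 3. Place at column 3.
Row 3: attacked by (1,5)→{3,5}; (2,3)→{2,3,4}; (4,6)→{5,6}; (6,2)→{2,5}. Safe: 1. Place at column 1.
Row 5: attacked by (1,5)→{1,5}; (2,3)→{3,6}; (3,1)→{1,3}; (4,6)→{5,6}; (6,2)→{1,2,3}. Safe: 4. Place at column 4.
Columns [5, 3, 1, 6, 4, 2], r−c [-4, -1, 2, -2, 1, 4], r+c [6, 5, 4, 10, 9, 8] are all distinct, so no two queens attack.

(1,5) (2,3) (3,1) (4,6) (5,4) (6,2)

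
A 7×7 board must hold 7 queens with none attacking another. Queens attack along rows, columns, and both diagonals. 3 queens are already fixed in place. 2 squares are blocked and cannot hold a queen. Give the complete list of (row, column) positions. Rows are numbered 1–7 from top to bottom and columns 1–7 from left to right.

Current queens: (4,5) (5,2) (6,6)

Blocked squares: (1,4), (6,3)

(1,7) (2,4) (3,1) (4,5) (5,2) (6,6) (7,3)

Row 1: attacked by (4,5)→{2,5}; (5,2)→{2,6}; (6,6)→{1,6}. Blocked: 4. Safe: 3, 7. Place at column 7.
Row 2: attacked by (1,7)→{6,7}; (4,5)→{3,5,7}; (5,2)→{2,5}; (6,6)→{2,6}. Safe: 1, 4. Place at column 4.
Row 3: attacked by (1,7)→{5,7}; (2,4)→{3,4,5}; (4,5)→{4,5,6}; (5,2)→{2,4}; (6,6)→{3,6}. Safe: 1. Place at column 1.
Row 7: attacked by (1,7)→{1,7}; (2,4)→{4}; (3,1)→{1,5}; (4,5)→{2,5}; (5,2)→{2,4}; (6,6)→{5,6,7}. Safe: 3. Place at column 3.
Columns [7, 4, 1, 5, 2, 6, 3], r−c [-6, -2, 2, -1, 3, 0, 4], r+c [8, 6, 4, 9, 7, 12, 10] are all distinct, so no two queens attack.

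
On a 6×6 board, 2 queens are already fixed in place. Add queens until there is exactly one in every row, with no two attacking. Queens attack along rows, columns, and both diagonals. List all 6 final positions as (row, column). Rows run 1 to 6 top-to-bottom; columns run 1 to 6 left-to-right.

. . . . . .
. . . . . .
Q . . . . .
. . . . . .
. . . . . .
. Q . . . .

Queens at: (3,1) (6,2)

(1,5) (2,3) (3,1) (4,6) (5,4) (6,2)

Row 1: attacked by (3,1)→{1,3}; (6,2)→{2}. Safe: 4, 5, 6. Place at column 5.
Row 2: attacked by (1,5)→{4,5,6}; (3,1)→{1,2}; (6,2)→{2,6}. Safe: 3. Place at column 3.
Row 4: attacked by (1,5)→{2,5}; (2,3)→{1,3,5}; (3,1)→{1,2}; (6,2)→{2,4}. Safe: 6. Place at column 6.
Row 5: attacked by (1,5)→{1,5}; (2,3)→{3,6}; (3,1)→{1,3}; (4,6)→{5,6}; (6,2)→{1,2,3}. Safe: 4. Place at column 4.
Columns [5, 3, 1, 6, 4, 2], r−c [-4, -1, 2, -2, 1, 4], r+c [6, 5, 4, 10, 9, 8] are all distinct, so no two queens attack.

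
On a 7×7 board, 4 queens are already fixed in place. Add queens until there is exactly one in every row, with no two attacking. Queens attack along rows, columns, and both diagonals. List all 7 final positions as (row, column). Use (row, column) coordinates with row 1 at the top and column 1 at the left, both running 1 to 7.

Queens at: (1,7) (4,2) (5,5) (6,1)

(1,7) (2,3) (3,6) (4,2) (5,5) (6,1) (7,4)

Row 2: attacked by (1,7)→{6,7}; (4,2)→{2,4}; (5,5)→{2,5}; (6,1)→{1,5}. Safe: 3. Place at column 3.
Row 3: attacked by (1,7)→{5,7}; (2,3)→{2,3,4}; (4,2)→{1,2,3}; (5,5)→{3,5,7}; (6,1)→{1,4}. Safe: 6. Place at column 6.
Row 7: attacked by (1,7)→{1,7}; (2,3)→{3}; (3,6)→{2,6}; (4,2)→{2,5}; (5,5)→{3,5,7}; (6,1)→{1,2}. Safe: 4. Place at column 4.
Columns [7, 3, 6, 2, 5, 1, 4], r−c [-6, -1, -3, 2, 0, 5, 3], r+c [8, 5, 9, 6, 10, 7, 11] are all distinct, so no two queens attack.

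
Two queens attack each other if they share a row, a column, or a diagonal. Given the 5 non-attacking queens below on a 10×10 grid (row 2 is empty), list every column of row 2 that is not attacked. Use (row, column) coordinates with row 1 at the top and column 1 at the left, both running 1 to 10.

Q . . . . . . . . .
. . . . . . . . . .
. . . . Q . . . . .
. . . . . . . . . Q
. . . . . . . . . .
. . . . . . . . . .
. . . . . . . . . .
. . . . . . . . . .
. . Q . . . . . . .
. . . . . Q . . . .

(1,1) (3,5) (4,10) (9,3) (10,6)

columns 7, 9

(1,1) attacks row 2 at column 1 and diagonals 2.
(3,5) attacks row 2 at column 5 and diagonals 4, 6.
(4,10) attacks row 2 at column 10 and diagonals 8.
(9,3) attacks row 2 at column 3 and diagonals 10.
(10,6) attacks row 2 at column 6.
Attacked columns: {1, 2, 3, 4, 5, 6, 8, 10}. Safe: {7, 9}.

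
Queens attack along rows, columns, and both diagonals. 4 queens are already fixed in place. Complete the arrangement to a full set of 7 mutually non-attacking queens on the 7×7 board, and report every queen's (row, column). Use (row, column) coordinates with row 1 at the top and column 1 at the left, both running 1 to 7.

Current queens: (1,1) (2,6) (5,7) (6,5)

(1,1) (2,6) (3,4) (4,2) (5,7) (6,5) (7,3)

Row 3: attacked by (1,1)→{1,3}; (2,6)→{5,6,7}; (5,7)→{5,7}; (6,5)→{2,5}. Safe: 4. Place at column 4.
Row 4: attacked by (1,1)→{1,4}; (2,6)→{4,6}; (3,4)→{3,4,5}; (5,7)→{6,7}; (6,5)→{3,5,7}. Safe: 2. Place at column 2.
Row 7: attacked by (1,1)→{1,7}; (2,6)→{1,6}; (3,4)→{4}; (4,2)→{2,5}; (5,7)→{5,7}; (6,5)→{4,5,6}. Safe: 3. Place at column 3.
Columns [1, 6, 4, 2, 7, 5, 3], r−c [0, -4, -1, 2, -2, 1, 4], r+c [2, 8, 7, 6, 12, 11, 10] are all distinct, so no two queens attack.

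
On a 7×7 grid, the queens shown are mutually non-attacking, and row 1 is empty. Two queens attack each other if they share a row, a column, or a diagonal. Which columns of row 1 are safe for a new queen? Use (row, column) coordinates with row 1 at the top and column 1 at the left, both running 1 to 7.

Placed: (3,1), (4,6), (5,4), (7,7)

columns 2, 5

(3,1) attacks row 1 at column 1 and diagonals 3.
(4,6) attacks row 1 at column 6 and diagonals 3.
(5,4) attacks row 1 at column 4.
(7,7) attacks row 1 at column 7 and diagonals 1.
Attacked columns: {1, 3, 4, 6, 7}. Safe: {2, 5}.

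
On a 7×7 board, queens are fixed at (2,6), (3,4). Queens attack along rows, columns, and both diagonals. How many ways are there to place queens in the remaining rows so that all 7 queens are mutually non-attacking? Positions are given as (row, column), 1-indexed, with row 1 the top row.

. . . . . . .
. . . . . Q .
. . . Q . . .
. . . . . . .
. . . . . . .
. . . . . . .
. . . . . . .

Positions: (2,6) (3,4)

1

Branch on row 1: col 1 → 1; col 3 → 0.
Sum: 1 + 0 = 1.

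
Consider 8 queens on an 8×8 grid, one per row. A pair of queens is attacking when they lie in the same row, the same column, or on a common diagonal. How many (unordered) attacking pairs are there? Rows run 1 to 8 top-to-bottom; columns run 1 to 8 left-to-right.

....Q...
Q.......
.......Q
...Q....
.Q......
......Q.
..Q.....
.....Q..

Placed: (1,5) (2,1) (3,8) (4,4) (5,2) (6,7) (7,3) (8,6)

All columns are distinct and no two queens satisfy |Δrow| = |Δcol|, so no pair attacks.

0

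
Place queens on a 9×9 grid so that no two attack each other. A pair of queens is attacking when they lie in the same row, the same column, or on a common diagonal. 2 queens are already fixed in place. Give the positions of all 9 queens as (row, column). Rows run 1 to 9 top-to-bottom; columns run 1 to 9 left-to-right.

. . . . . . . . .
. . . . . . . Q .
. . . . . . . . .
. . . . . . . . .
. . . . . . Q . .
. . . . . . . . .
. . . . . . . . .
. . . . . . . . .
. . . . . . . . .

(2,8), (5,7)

(1,4) (2,8) (3,1) (4,5) (5,7) (6,2) (7,6) (8,3) (9,9)

Row 1: attacked by (2,8)→{7,8,9}; (5,7)→{3,7}. Safe: 1, 2, 4, 5, 6. Place at column 4.
Row 3: attacked by (1,4)→{2,4,6}; (2,8)→{7,8,9}; (5,7)→{5,7,9}. Safe: 1, 3. Place at column 1.
Row 4: attacked by (1,4)→{1,4,7}; (2,8)→{6,8}; (3,1)→{1,2}; (5,7)→{6,7,8}. Safe: 3, 5, 9. Place at column 5.
Row 6: attacked by (1,4)→{4,9}; (2,8)→{4,8}; (3,1)→{1,4}; (4,5)→{3,5,7}; (5,7)→{6,7,8}. Safe: 2. Place at column 2.
Row 7: attacked by (1,4)→{4}; (2,8)→{3,8}; (3,1)→{1,5}; (4,5)→{2,5,8}; (5,7)→{5,7,9}; (6,2)→{1,2,3}. Safe: 6. Place at column 6.
Row 8: attacked by (1,4)→{4}; (2,8)→{2,8}; (3,1)→{1,6}; (4,5)→{1,5,9}; (5,7)→{4,7}; (6,2)→{2,4}; (7,6)→{5,6,7}. Safe: 3. Place at column 3.
Row 9: attacked by (1,4)→{4}; (2,8)→{1,8}; (3,1)→{1,7}; (4,5)→{5}; (5,7)→{3,7}; (6,2)→{2,5}; (7,6)→{4,6,8}; (8,3)→{2,3,4}. Safe: 9. Place at column 9.
Columns [4, 8, 1, 5, 7, 2, 6, 3, 9], r−c [-3, -6, 2, -1, -2, 4, 1, 5, 0], r+c [5, 10, 4, 9, 12, 8, 13, 11, 18] are all distinct, so no two queens attack.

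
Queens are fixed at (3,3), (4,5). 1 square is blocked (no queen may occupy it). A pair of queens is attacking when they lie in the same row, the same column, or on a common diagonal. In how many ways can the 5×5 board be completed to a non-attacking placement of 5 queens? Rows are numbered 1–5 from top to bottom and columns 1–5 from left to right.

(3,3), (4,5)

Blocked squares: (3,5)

1

Branch on row 1: col 4 → 1.
Sum: 1 = 1.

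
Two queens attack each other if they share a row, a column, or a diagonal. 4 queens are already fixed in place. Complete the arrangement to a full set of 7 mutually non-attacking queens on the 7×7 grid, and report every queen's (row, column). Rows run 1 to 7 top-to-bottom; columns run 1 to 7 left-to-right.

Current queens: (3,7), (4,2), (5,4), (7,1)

Row 1: attacked by (3,7)→{5,7}; (4,2)→{2,5}; (5,4)→{4}; (7,1)→{1,7}. Safe: 3, 6. Place at column 3.
Row 2: attacked by (1,3)→{2,3,4}; (3,7)→{6,7}; (4,2)→{2,4}; (5,4)→{1,4,7}; (7,1)→{1,6}. Safe: 5. Place at column 5.
Row 6: attacked by (1,3)→{3}; (2,5)→{1,5}; (3,7)→{4,7}; (4,2)→{2,4}; (5,4)→{3,4,5}; (7,1)→{1,2}. Safe: 6. Place at column 6.
Columns [3, 5, 7, 2, 4, 6, 1], r−c [-2, -3, -4, 2, 1, 0, 6], r+c [4, 7, 10, 6, 9, 12, 8] are all distinct, so no two queens attack.

(1,3) (2,5) (3,7) (4,2) (5,4) (6,6) (7,1)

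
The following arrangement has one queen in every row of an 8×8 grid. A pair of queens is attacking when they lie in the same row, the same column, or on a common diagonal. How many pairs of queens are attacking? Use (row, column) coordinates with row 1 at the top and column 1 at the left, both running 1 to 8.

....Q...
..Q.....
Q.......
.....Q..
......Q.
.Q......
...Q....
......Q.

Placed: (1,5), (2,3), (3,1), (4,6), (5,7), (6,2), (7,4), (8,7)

Same column: (5,7)–(8,7) (column 7).
Same diagonal: (4,6)–(5,7) (|4−5| = |6−7| = 1).
Total attacking pairs: 2.

2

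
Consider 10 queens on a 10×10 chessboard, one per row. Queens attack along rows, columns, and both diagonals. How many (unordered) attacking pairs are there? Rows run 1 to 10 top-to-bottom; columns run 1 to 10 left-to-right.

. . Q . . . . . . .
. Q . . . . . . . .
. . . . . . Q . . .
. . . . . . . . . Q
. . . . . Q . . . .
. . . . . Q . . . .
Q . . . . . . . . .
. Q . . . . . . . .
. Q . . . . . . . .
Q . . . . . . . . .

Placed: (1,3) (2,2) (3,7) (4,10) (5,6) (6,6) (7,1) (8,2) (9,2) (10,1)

12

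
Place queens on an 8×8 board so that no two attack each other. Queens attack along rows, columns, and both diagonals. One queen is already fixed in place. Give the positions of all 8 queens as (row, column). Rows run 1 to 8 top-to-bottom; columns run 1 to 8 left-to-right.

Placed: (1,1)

(1,1) (2,6) (3,8) (4,3) (5,7) (6,4) (7,2) (8,5)

Row 2: attacked by (1,1)→{1,2}. Safe: 3, 4, 5, 6, 7, 8. Place at column 6.
Row 3: attacked by (1,1)→{1,3}; (2,6)→{5,6,7}. Safe: 2, 4, 8. Place at column 8.
Row 4: attacked by (1,1)→{1,4}; (2,6)→{4,6,8}; (3,8)→{7,8}. Safe: 2, 3, 5. Place at column 3.
Row 5: attacked by (1,1)→{1,5}; (2,6)→{3,6}; (3,8)→{6,8}; (4,3)→{2,3,4}. Safe: 7. Place at column 7.
Row 6: attacked by (1,1)→{1,6}; (2,6)→{2,6}; (3,8)→{5,8}; (4,3)→{1,3,5}; (5,7)→{6,7,8}. Safe: 4. Place at column 4.
Row 7: attacked by (1,1)→{1,7}; (2,6)→{1,6}; (3,8)→{4,8}; (4,3)→{3,6}; (5,7)→{5,7}; (6,4)→{3,4,5}. Safe: 2. Place at column 2.
Row 8: attacked by (1,1)→{1,8}; (2,6)→{6}; (3,8)→{3,8}; (4,3)→{3,7}; (5,7)→{4,7}; (6,4)→{2,4,6}; (7,2)→{1,2,3}. Safe: 5. Place at column 5.
Columns [1, 6, 8, 3, 7, 4, 2, 5], r−c [0, -4, -5, 1, -2, 2, 5, 3], r+c [2, 8, 11, 7, 12, 10, 9, 13] are all distinct, so no two queens attack.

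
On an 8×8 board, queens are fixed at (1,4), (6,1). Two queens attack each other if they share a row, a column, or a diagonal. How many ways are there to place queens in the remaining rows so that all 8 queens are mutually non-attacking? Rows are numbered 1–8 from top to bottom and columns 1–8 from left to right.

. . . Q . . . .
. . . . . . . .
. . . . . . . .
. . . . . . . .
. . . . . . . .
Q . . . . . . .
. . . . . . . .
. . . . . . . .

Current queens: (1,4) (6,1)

4

Branch on row 2: col 2 → 2; col 6 → 1; col 7 → 1; col 8 → 0.
Sum: 2 + 1 + 1 + 0 = 4.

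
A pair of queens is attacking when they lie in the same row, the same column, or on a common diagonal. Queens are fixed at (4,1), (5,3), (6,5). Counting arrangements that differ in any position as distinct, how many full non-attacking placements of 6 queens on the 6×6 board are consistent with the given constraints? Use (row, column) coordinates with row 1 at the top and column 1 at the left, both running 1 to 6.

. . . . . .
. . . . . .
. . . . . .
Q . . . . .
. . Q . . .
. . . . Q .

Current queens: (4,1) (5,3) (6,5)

Branch on row 1: col 2 → 1; col 6 → 0.
Sum: 1 + 0 = 1.

1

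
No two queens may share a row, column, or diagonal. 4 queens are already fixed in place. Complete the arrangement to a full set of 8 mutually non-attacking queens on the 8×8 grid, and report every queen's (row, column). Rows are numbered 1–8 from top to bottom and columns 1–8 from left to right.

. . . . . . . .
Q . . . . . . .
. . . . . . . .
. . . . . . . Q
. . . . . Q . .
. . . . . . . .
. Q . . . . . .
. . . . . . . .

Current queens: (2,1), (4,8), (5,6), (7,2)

Row 1: attacked by (2,1)→{1,2}; (4,8)→{5,8}; (5,6)→{2,6}; (7,2)→{2,8}. Safe: 3, 4, 7. Place at column 7.
Row 3: attacked by (1,7)→{5,7}; (2,1)→{1,2}; (4,8)→{7,8}; (5,6)→{4,6,8}; (7,2)→{2,6}. Safe: 3. Place at column 3.
Row 6: attacked by (1,7)→{2,7}; (2,1)→{1,5}; (3,3)→{3,6}; (4,8)→{6,8}; (5,6)→{5,6,7}; (7,2)→{1,2,3}. Safe: 4. Place at column 4.
Row 8: attacked by (1,7)→{7}; (2,1)→{1,7}; (3,3)→{3,8}; (4,8)→{4,8}; (5,6)→{3,6}; (6,4)→{2,4,6}; (7,2)→{1,2,3}. Safe: 5. Place at column 5.
Columns [7, 1, 3, 8, 6, 4, 2, 5], r−c [-6, 1, 0, -4, -1, 2, 5, 3], r+c [8, 3, 6, 12, 11, 10, 9, 13] are all distinct, so no two queens attack.

(1,7) (2,1) (3,3) (4,8) (5,6) (6,4) (7,2) (8,5)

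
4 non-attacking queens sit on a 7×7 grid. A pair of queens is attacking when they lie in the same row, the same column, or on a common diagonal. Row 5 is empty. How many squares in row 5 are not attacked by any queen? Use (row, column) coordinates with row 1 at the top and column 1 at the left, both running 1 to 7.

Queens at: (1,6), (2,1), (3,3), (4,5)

1

(1,6) attacks row 5 at column 6 and diagonals 2.
(2,1) attacks row 5 at column 1 and diagonals 4.
(3,3) attacks row 5 at column 3 and diagonals 1, 5.
(4,5) attacks row 5 at column 5 and diagonals 4, 6.
Attacked columns: {1, 2, 3, 4, 5, 6}. Safe: {7}.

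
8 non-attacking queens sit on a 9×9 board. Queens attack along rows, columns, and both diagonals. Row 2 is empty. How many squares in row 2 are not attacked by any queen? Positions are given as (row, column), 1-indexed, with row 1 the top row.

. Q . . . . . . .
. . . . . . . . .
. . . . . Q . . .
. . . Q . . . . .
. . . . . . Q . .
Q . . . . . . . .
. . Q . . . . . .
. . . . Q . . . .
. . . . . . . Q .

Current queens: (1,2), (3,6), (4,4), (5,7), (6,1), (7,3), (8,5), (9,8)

1

(1,2) attacks row 2 at column 2 and diagonals 1, 3.
(3,6) attacks row 2 at column 6 and diagonals 5, 7.
(4,4) attacks row 2 at column 4 and diagonals 2, 6.
(5,7) attacks row 2 at column 7 and diagonals 4.
(6,1) attacks row 2 at column 1 and diagonals 5.
(7,3) attacks row 2 at column 3 and diagonals 8.
(8,5) attacks row 2 at column 5.
(9,8) attacks row 2 at column 8 and diagonals 1.
Attacked columns: {1, 2, 3, 4, 5, 6, 7, 8}. Safe: {9}.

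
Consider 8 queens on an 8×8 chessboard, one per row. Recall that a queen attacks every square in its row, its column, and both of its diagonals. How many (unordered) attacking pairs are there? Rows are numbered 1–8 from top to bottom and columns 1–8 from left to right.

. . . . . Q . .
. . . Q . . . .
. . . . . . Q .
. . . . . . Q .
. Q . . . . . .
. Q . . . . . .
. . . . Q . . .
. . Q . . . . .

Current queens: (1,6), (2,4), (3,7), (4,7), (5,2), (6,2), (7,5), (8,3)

Same column: (3,7)–(4,7) (column 7); (5,2)–(6,2) (column 2).
Same diagonal: (1,6)–(5,2) (|1−5| = |6−2| = 4); (4,7)–(8,3) (|4−8| = |7−3| = 4).
Total attacking pairs: 4.

4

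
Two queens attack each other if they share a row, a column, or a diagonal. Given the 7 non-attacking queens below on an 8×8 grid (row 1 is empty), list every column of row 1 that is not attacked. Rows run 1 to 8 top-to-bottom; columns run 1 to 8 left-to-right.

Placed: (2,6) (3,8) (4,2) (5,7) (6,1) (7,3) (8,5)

columns 4

(2,6) attacks row 1 at column 6 and diagonals 5, 7.
(3,8) attacks row 1 at column 8 and diagonals 6.
(4,2) attacks row 1 at column 2 and diagonals 5.
(5,7) attacks row 1 at column 7 and diagonals 3.
(6,1) attacks row 1 at column 1 and diagonals 6.
(7,3) attacks row 1 at column 3.
(8,5) attacks row 1 at column 5.
Attacked columns: {1, 2, 3, 5, 6, 7, 8}. Safe: {4}.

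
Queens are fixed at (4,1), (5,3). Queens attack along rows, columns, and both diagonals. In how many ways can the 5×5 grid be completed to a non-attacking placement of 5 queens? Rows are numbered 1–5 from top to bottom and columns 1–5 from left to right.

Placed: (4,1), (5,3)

1

Branch on row 1: col 2 → 0; col 5 → 1.
Sum: 0 + 1 = 1.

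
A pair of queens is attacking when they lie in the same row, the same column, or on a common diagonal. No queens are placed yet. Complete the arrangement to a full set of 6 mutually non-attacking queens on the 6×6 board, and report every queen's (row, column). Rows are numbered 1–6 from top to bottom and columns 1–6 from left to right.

Row 1: Safe: 1, 2, 3, 4, 5, 6. Place at column 2.
Row 2: attacked by (1,2)→{1,2,3}. Safe: 4, 5, 6. Place at column 4.
Row 3: attacked by (1,2)→{2,4}; (2,4)→{3,4,5}. Safe: 1, 6. Place at column 6.
Row 4: attacked by (1,2)→{2,5}; (2,4)→{2,4,6}; (3,6)→{5,6}. Safe: 1, 3. Place at column 1.
Row 5: attacked by (1,2)→{2,6}; (2,4)→{1,4}; (3,6)→{4,6}; (4,1)→{1,2}. Safe: 3, 5. Place at column 3.
Row 6: attacked by (1,2)→{2}; (2,4)→{4}; (3,6)→{3,6}; (4,1)→{1,3}; (5,3)→{2,3,4}. Safe: 5. Place at column 5.
Columns [2, 4, 6, 1, 3, 5], r−c [-1, -2, -3, 3, 2, 1], r+c [3, 6, 9, 5, 8, 11] are all distinct, so no two queens attack.

(1,2) (2,4) (3,6) (4,1) (5,3) (6,5)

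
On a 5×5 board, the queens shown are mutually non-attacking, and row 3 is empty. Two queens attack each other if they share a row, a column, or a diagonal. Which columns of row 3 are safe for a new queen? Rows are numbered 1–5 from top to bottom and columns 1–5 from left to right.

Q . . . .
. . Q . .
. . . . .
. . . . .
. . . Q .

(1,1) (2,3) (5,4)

columns 5

(1,1) attacks row 3 at column 1 and diagonals 3.
(2,3) attacks row 3 at column 3 and diagonals 2, 4.
(5,4) attacks row 3 at column 4 and diagonals 2.
Attacked columns: {1, 2, 3, 4}. Safe: {5}.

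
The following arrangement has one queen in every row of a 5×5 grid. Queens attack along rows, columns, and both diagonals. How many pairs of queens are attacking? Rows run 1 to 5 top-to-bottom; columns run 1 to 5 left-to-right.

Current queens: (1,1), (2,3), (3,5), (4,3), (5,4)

Same column: (2,3)–(4,3) (column 3).
Same diagonal: (4,3)–(5,4) (|4−5| = |3−4| = 1).
Total attacking pairs: 2.

2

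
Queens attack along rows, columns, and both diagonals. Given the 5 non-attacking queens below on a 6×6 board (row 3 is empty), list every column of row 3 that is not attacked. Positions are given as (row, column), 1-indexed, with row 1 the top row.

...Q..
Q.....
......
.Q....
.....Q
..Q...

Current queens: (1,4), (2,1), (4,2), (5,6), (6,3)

(1,4) attacks row 3 at column 4 and diagonals 2, 6.
(2,1) attacks row 3 at column 1 and diagonals 2.
(4,2) attacks row 3 at column 2 and diagonals 1, 3.
(5,6) attacks row 3 at column 6 and diagonals 4.
(6,3) attacks row 3 at column 3 and diagonals 6.
Attacked columns: {1, 2, 3, 4, 6}. Safe: {5}.

columns 5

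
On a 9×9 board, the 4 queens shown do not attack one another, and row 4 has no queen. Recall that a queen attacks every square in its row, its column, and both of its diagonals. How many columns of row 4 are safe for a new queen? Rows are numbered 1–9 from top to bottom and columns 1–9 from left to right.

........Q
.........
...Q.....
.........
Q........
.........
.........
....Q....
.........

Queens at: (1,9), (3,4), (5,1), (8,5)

(1,9) attacks row 4 at column 9 and diagonals 6.
(3,4) attacks row 4 at column 4 and diagonals 3, 5.
(5,1) attacks row 4 at column 1 and diagonals 2.
(8,5) attacks row 4 at column 5 and diagonals 1, 9.
Attacked columns: {1, 2, 3, 4, 5, 6, 9}. Safe: {7, 8}.

2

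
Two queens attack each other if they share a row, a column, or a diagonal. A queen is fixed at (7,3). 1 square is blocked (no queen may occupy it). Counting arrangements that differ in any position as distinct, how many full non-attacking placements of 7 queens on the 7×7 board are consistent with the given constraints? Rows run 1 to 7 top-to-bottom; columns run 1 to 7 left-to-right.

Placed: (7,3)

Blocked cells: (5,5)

Branch on row 1: col 1 → 1; col 2 → 0; col 4 → 1; col 5 → 2; col 6 → 1; col 7 → 1.
Sum: 1 + 0 + 1 + 2 + 1 + 1 = 6.

6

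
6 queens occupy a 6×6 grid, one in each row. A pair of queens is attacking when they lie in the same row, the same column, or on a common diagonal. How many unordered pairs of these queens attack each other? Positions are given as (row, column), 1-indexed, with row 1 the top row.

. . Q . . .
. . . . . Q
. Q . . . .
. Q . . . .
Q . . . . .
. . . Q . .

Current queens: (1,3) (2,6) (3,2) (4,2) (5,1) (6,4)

Same column: (3,2)–(4,2) (column 2).
Same diagonal: (4,2)–(5,1) (|4−5| = |2−1| = 1); (4,2)–(6,4) (|4−6| = |2−4| = 2).
Total attacking pairs: 3.

3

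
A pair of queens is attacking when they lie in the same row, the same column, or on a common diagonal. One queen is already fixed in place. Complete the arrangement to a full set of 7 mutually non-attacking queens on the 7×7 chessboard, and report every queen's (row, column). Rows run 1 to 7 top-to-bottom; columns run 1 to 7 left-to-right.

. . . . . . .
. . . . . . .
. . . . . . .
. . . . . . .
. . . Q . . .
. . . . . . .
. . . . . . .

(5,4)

(1,3) (2,5) (3,7) (4,2) (5,4) (6,6) (7,1)

Row 1: attacked by (5,4)→{4}. Safe: 1, 2, 3, 5, 6, 7. Place at column 3.
Row 2: attacked by (1,3)→{2,3,4}; (5,4)→{1,4,7}. Safe: 5, 6. Place at column 5.
Row 3: attacked by (1,3)→{1,3,5}; (2,5)→{4,5,6}; (5,4)→{2,4,6}. Safe: 7. Place at column 7.
Row 4: attacked by (1,3)→{3,6}; (2,5)→{3,5,7}; (3,7)→{6,7}; (5,4)→{3,4,5}. Safe: 1, 2. Place at column 2.
Row 6: attacked by (1,3)→{3}; (2,5)→{1,5}; (3,7)→{4,7}; (4,2)→{2,4}; (5,4)→{3,4,5}. Safe: 6. Place at column 6.
Row 7: attacked by (1,3)→{3}; (2,5)→{5}; (3,7)→{3,7}; (4,2)→{2,5}; (5,4)→{2,4,6}; (6,6)→{5,6,7}. Safe: 1. Place at column 1.
Columns [3, 5, 7, 2, 4, 6, 1], r−c [-2, -3, -4, 2, 1, 0, 6], r+c [4, 7, 10, 6, 9, 12, 8] are all distinct, so no two queens attack.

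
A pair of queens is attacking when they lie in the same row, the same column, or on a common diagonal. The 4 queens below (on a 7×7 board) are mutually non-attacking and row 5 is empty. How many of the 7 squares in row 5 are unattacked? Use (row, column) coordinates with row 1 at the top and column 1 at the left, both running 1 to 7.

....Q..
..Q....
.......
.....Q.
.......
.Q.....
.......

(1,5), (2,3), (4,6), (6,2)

(1,5) attacks row 5 at column 5 and diagonals 1.
(2,3) attacks row 5 at column 3 and diagonals 6.
(4,6) attacks row 5 at column 6 and diagonals 5, 7.
(6,2) attacks row 5 at column 2 and diagonals 1, 3.
Attacked columns: {1, 2, 3, 5, 6, 7}. Safe: {4}.

1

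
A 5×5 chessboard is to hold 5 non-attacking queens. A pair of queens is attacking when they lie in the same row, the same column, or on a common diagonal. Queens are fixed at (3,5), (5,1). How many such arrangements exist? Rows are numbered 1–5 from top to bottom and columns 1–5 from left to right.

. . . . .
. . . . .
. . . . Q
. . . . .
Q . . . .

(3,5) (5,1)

1

Branch on row 1: col 2 → 0; col 4 → 1.
Sum: 0 + 1 = 1.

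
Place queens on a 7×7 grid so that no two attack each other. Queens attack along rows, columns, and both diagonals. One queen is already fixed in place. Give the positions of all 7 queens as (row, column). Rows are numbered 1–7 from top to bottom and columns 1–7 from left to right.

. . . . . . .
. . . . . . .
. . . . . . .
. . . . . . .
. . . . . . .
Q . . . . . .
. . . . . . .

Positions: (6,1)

Row 1: attacked by (6,1)→{1,6}. Safe: 2, 3, 4, 5, 7. Place at column 7.
Row 2: attacked by (1,7)→{6,7}; (6,1)→{1,5}. Safe: 2, 3, 4. Place at column 3.
Row 3: attacked by (1,7)→{5,7}; (2,3)→{2,3,4}; (6,1)→{1,4}. Safe: 6. Place at column 6.
Row 4: attacked by (1,7)→{4,7}; (2,3)→{1,3,5}; (3,6)→{5,6,7}; (6,1)→{1,3}. Safe: 2. Place at column 2.
Row 5: attacked by (1,7)→{3,7}; (2,3)→{3,6}; (3,6)→{4,6}; (4,2)→{1,2,3}; (6,1)→{1,2}. Safe: 5. Place at column 5.
Row 7: attacked by (1,7)→{1,7}; (2,3)→{3}; (3,6)→{2,6}; (4,2)→{2,5}; (5,5)→{3,5,7}; (6,1)→{1,2}. Safe: 4. Place at column 4.
Columns [7, 3, 6, 2, 5, 1, 4], r−c [-6, -1, -3, 2, 0, 5, 3], r+c [8, 5, 9, 6, 10, 7, 11] are all distinct, so no two queens attack.

(1,7) (2,3) (3,6) (4,2) (5,5) (6,1) (7,4)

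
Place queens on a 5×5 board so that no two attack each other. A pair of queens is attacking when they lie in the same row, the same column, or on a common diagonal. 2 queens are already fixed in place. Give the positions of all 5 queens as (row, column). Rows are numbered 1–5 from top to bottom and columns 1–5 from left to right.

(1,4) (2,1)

Row 3: attacked by (1,4)→{2,4}; (2,1)→{1,2}. Safe: 3, 5. Place at column 3.
Row 4: attacked by (1,4)→{1,4}; (2,1)→{1,3}; (3,3)→{2,3,4}. Safe: 5. Place at column 5.
Row 5: attacked by (1,4)→{4}; (2,1)→{1,4}; (3,3)→{1,3,5}; (4,5)→{4,5}. Safe: 2. Place at column 2.
Columns [4, 1, 3, 5, 2], r−c [-3, 1, 0, -1, 3], r+c [5, 3, 6, 9, 7] are all distinct, so no two queens attack.

(1,4) (2,1) (3,3) (4,5) (5,2)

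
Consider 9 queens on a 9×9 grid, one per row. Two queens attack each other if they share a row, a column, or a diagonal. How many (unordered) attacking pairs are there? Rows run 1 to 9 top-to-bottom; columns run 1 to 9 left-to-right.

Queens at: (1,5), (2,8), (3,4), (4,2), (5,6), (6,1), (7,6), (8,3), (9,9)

6

Same column: (5,6)–(7,6) (column 6).
Same diagonal: (1,5)–(4,2) (|1−4| = |5−2| = 3); (3,4)–(5,6) (|3−5| = |4−6| = 2); (3,4)–(6,1) (|3−6| = |4−1| = 3); (5,6)–(8,3) (|5−8| = |6−3| = 3); (6,1)–(8,3) (|6−8| = |1−3| = 2).
Total attacking pairs: 6.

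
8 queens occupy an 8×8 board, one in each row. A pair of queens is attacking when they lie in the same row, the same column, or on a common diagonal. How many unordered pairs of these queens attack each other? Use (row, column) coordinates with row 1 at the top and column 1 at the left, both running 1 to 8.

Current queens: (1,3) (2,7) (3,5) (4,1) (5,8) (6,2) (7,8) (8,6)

3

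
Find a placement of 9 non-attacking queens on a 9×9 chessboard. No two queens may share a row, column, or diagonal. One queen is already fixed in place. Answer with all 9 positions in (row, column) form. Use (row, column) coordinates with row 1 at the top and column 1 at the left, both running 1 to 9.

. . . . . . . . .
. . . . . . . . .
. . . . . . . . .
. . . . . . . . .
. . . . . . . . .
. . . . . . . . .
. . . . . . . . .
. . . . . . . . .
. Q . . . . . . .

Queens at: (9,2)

(1,8) (2,1) (3,4) (4,6) (5,3) (6,9) (7,7) (8,5) (9,2)

Row 1: attacked by (9,2)→{2}. Safe: 1, 3, 4, 5, 6, 7, 8, 9. Place at column 8.
Row 2: attacked by (1,8)→{7,8,9}; (9,2)→{2,9}. Safe: 1, 3, 4, 5, 6. Place at column 1.
Row 3: attacked by (1,8)→{6,8}; (2,1)→{1,2}; (9,2)→{2,8}. Safe: 3, 4, 5, 7, 9. Place at column 4.
Row 4: attacked by (1,8)→{5,8}; (2,1)→{1,3}; (3,4)→{3,4,5}; (9,2)→{2,7}. Safe: 6, 9. Place at column 6.
Row 5: attacked by (1,8)→{4,8}; (2,1)→{1,4}; (3,4)→{2,4,6}; (4,6)→{5,6,7}; (9,2)→{2,6}. Safe: 3, 9. Place at column 3.
Row 6: attacked by (1,8)→{3,8}; (2,1)→{1,5}; (3,4)→{1,4,7}; (4,6)→{4,6,8}; (5,3)→{2,3,4}; (9,2)→{2,5}. Safe: 9. Place at column 9.
Row 7: attacked by (1,8)→{2,8}; (2,1)→{1,6}; (3,4)→{4,8}; (4,6)→{3,6,9}; (5,3)→{1,3,5}; (6,9)→{8,9}; (9,2)→{2,4}. Safe: 7. Place at column 7.
Row 8: attacked by (1,8)→{1,8}; (2,1)→{1,7}; (3,4)→{4,9}; (4,6)→{2,6}; (5,3)→{3,6}; (6,9)→{7,9}; (7,7)→{6,7,8}; (9,2)→{1,2,3}. Safe: 5. Place at column 5.
Columns [8, 1, 4, 6, 3, 9, 7, 5, 2], r−c [-7, 1, -1, -2, 2, -3, 0, 3, 7], r+c [9, 3, 7, 10, 8, 15, 14, 13, 11] are all distinct, so no two queens attack.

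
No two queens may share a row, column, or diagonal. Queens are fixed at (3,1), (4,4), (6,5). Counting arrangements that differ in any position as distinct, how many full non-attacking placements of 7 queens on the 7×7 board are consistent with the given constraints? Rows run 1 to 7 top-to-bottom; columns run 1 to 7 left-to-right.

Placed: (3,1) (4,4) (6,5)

Branch on row 1: col 2 → 0; col 6 → 1.
Sum: 0 + 1 = 1.

1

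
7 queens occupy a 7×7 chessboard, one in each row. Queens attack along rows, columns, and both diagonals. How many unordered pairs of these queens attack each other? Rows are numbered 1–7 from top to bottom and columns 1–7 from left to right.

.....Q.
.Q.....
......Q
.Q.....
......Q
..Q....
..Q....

Same column: (2,2)–(4,2) (column 2); (3,7)–(5,7) (column 7); (6,3)–(7,3) (column 3).
Same diagonal: (3,7)–(7,3) (|3−7| = |7−3| = 4).
Total attacking pairs: 4.

4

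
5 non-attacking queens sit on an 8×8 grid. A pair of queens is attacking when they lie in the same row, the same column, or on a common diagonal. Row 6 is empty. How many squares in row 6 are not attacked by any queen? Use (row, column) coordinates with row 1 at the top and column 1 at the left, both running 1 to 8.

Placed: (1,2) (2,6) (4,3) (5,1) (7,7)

1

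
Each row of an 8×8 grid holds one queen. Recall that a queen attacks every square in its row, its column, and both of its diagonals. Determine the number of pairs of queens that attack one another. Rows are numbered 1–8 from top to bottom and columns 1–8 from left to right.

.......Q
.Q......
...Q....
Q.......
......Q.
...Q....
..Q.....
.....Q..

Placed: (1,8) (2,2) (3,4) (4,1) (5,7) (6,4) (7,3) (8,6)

3

Same column: (3,4)–(6,4) (column 4).
Same diagonal: (6,4)–(7,3) (|6−7| = |4−3| = 1); (6,4)–(8,6) (|6−8| = |4−6| = 2).
Total attacking pairs: 3.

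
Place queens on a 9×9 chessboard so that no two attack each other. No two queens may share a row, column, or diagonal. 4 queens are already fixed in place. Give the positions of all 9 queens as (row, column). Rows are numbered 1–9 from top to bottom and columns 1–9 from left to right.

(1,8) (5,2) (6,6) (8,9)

(1,8) (2,1) (3,5) (4,7) (5,2) (6,6) (7,3) (8,9) (9,4)

Row 2: attacked by (1,8)→{7,8,9}; (5,2)→{2,5}; (6,6)→{2,6}; (8,9)→{3,9}. Safe: 1, 4. Place at column 1.
Row 3: attacked by (1,8)→{6,8}; (2,1)→{1,2}; (5,2)→{2,4}; (6,6)→{3,6,9}; (8,9)→{4,9}. Safe: 5, 7. Place at column 5.
Row 4: attacked by (1,8)→{5,8}; (2,1)→{1,3}; (3,5)→{4,5,6}; (5,2)→{1,2,3}; (6,6)→{4,6,8}; (8,9)→{5,9}. Safe: 7. Place at column 7.
Row 7: attacked by (1,8)→{2,8}; (2,1)→{1,6}; (3,5)→{1,5,9}; (4,7)→{4,7}; (5,2)→{2,4}; (6,6)→{5,6,7}; (8,9)→{8,9}. Safe: 3. Place at column 3.
Row 9: attacked by (1,8)→{8}; (2,1)→{1,8}; (3,5)→{5}; (4,7)→{2,7}; (5,2)→{2,6}; (6,6)→{3,6,9}; (7,3)→{1,3,5}; (8,9)→{8,9}. Safe: 4. Place at column 4.
Columns [8, 1, 5, 7, 2, 6, 3, 9, 4], r−c [-7, 1, -2, -3, 3, 0, 4, -1, 5], r+c [9, 3, 8, 11, 7, 12, 10, 17, 13] are all distinct, so no two queens attack.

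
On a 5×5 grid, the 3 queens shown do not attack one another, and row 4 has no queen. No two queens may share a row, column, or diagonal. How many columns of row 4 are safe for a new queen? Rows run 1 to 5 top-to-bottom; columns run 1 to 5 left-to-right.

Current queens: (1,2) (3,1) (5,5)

1

(1,2) attacks row 4 at column 2 and diagonals 5.
(3,1) attacks row 4 at column 1 and diagonals 2.
(5,5) attacks row 4 at column 5 and diagonals 4.
Attacked columns: {1, 2, 4, 5}. Safe: {3}.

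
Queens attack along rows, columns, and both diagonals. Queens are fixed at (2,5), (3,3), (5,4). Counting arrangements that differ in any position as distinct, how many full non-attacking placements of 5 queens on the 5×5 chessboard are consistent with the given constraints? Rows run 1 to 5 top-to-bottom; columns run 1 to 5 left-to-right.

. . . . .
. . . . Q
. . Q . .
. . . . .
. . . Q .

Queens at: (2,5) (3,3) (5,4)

Branch on row 1: col 2 → 1.
Sum: 1 = 1.

1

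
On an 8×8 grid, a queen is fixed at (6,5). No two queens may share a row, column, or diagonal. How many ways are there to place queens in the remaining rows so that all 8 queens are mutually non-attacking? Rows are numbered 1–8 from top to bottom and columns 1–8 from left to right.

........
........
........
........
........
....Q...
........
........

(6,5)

12

Branch on row 1: col 1 → 0; col 2 → 2; col 3 → 2; col 4 → 1; col 6 → 3; col 7 → 2; col 8 → 2.
Sum: 0 + 2 + 2 + 1 + 3 + 2 + 2 = 12.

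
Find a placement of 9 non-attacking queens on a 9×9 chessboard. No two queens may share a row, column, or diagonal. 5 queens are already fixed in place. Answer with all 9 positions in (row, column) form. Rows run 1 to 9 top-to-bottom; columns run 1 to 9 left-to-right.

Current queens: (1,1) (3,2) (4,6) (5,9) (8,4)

(1,1) (2,5) (3,2) (4,6) (5,9) (6,3) (7,8) (8,4) (9,7)

Row 2: attacked by (1,1)→{1,2}; (3,2)→{1,2,3}; (4,6)→{4,6,8}; (5,9)→{6,9}; (8,4)→{4}. Safe: 5, 7. Place at column 5.
Row 6: attacked by (1,1)→{1,6}; (2,5)→{1,5,9}; (3,2)→{2,5}; (4,6)→{4,6,8}; (5,9)→{8,9}; (8,4)→{2,4,6}. Safe: 3, 7. Place at column 3.
Row 7: attacked by (1,1)→{1,7}; (2,5)→{5}; (3,2)→{2,6}; (4,6)→{3,6,9}; (5,9)→{7,9}; (6,3)→{2,3,4}; (8,4)→{3,4,5}. Safe: 8. Place at column 8.
Row 9: attacked by (1,1)→{1,9}; (2,5)→{5}; (3,2)→{2,8}; (4,6)→{1,6}; (5,9)→{5,9}; (6,3)→{3,6}; (7,8)→{6,8}; (8,4)→{3,4,5}. Safe: 7. Place at column 7.
Columns [1, 5, 2, 6, 9, 3, 8, 4, 7], r−c [0, -3, 1, -2, -4, 3, -1, 4, 2], r+c [2, 7, 5, 10, 14, 9, 15, 12, 16] are all distinct, so no two queens attack.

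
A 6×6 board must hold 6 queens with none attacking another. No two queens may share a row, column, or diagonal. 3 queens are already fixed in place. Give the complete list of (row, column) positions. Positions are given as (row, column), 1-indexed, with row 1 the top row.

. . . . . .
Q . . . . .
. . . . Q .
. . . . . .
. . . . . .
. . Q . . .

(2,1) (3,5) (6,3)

Row 1: attacked by (2,1)→{1,2}; (3,5)→{3,5}; (6,3)→{3}. Safe: 4, 6. Place at column 4.
Row 4: attacked by (1,4)→{1,4}; (2,1)→{1,3}; (3,5)→{4,5,6}; (6,3)→{1,3,5}. Safe: 2. Place at column 2.
Row 5: attacked by (1,4)→{4}; (2,1)→{1,4}; (3,5)→{3,5}; (4,2)→{1,2,3}; (6,3)→{2,3,4}. Safe: 6. Place at column 6.
Columns [4, 1, 5, 2, 6, 3], r−c [-3, 1, -2, 2, -1, 3], r+c [5, 3, 8, 6, 11, 9] are all distinct, so no two queens attack.

(1,4) (2,1) (3,5) (4,2) (5,6) (6,3)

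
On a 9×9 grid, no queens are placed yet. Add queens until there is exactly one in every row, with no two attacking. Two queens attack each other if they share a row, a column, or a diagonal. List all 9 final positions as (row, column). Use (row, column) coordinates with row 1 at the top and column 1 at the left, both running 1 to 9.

Row 1: Safe: 1, 2, 3, 4, 5, 6, 7, 8, 9. Place at column 7.
Row 2: attacked by (1,7)→{6,7,8}. Safe: 1, 2, 3, 4, 5, 9. Place at column 3.
Row 3: attacked by (1,7)→{5,7,9}; (2,3)→{2,3,4}. Safe: 1, 6, 8. Place at column 8.
Row 4: attacked by (1,7)→{4,7}; (2,3)→{1,3,5}; (3,8)→{7,8,9}. Safe: 2, 6. Place at column 2.
Row 5: attacked by (1,7)→{3,7}; (2,3)→{3,6}; (3,8)→{6,8}; (4,2)→{1,2,3}. Safe: 4, 5, 9. Place at column 4.
Row 6: attacked by (1,7)→{2,7}; (2,3)→{3,7}; (3,8)→{5,8}; (4,2)→{2,4}; (5,4)→{3,4,5}. Safe: 1, 6, 9. Place at column 6.
Row 7: attacked by (1,7)→{1,7}; (2,3)→{3,8}; (3,8)→{4,8}; (4,2)→{2,5}; (5,4)→{2,4,6}; (6,6)→{5,6,7}. Safe: 9. Place at column 9.
Row 8: attacked by (1,7)→{7}; (2,3)→{3,9}; (3,8)→{3,8}; (4,2)→{2,6}; (5,4)→{1,4,7}; (6,6)→{4,6,8}; (7,9)→{8,9}. Safe: 5. Place at column 5.
Row 9: attacked by (1,7)→{7}; (2,3)→{3}; (3,8)→{2,8}; (4,2)→{2,7}; (5,4)→{4,8}; (6,6)→{3,6,9}; (7,9)→{7,9}; (8,5)→{4,5,6}. Safe: 1. Place at column 1.
Columns [7, 3, 8, 2, 4, 6, 9, 5, 1], r−c [-6, -1, -5, 2, 1, 0, -2, 3, 8], r+c [8, 5, 11, 6, 9, 12, 16, 13, 10] are all distinct, so no two queens attack.

(1,7) (2,3) (3,8) (4,2) (5,4) (6,6) (7,9) (8,5) (9,1)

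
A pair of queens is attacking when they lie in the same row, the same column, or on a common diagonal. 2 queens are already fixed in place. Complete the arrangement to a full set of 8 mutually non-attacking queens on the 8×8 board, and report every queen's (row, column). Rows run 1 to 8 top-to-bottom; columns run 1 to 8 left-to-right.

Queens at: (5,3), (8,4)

(1,1) (2,5) (3,8) (4,6) (5,3) (6,7) (7,2) (8,4)

Row 1: attacked by (5,3)→{3,7}; (8,4)→{4}. Safe: 1, 2, 5, 6, 8. Place at column 1.
Row 2: attacked by (1,1)→{1,2}; (5,3)→{3,6}; (8,4)→{4}. Safe: 5, 7, 8. Place at column 5.
Row 3: attacked by (1,1)→{1,3}; (2,5)→{4,5,6}; (5,3)→{1,3,5}; (8,4)→{4}. Safe: 2, 7, 8. Place at column 8.
Row 4: attacked by (1,1)→{1,4}; (2,5)→{3,5,7}; (3,8)→{7,8}; (5,3)→{2,3,4}; (8,4)→{4,8}. Safe: 6. Place at column 6.
Row 6: attacked by (1,1)→{1,6}; (2,5)→{1,5}; (3,8)→{5,8}; (4,6)→{4,6,8}; (5,3)→{2,3,4}; (8,4)→{2,4,6}. Safe: 7. Place at column 7.
Row 7: attacked by (1,1)→{1,7}; (2,5)→{5}; (3,8)→{4,8}; (4,6)→{3,6}; (5,3)→{1,3,5}; (6,7)→{6,7,8}; (8,4)→{3,4,5}. Safe: 2. Place at column 2.
Columns [1, 5, 8, 6, 3, 7, 2, 4], r−c [0, -3, -5, -2, 2, -1, 5, 4], r+c [2, 7, 11, 10, 8, 13, 9, 12] are all distinct, so no two queens attack.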